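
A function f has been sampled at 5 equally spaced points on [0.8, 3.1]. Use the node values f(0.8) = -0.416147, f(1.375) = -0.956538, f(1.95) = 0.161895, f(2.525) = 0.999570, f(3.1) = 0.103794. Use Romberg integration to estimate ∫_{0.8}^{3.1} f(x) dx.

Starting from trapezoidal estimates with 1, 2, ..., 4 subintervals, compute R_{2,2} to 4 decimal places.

R_{0,0} (trapezoid, 1 panel, h=2.3000): -0.359206
R_{1,0} (trapezoid, 2 panels, h=1.1500): 0.006576
R_{2,0} (trapezoid, 4 panels, h=0.5750): 0.028032
R_{1,1} = 0.006576 + (0.006576 − (-0.359206))/3 = 0.128503
R_{2,1} = 0.028032 + (0.028032 − 0.006576)/3 = 0.035184
R_{2,2} = 0.035184 + (0.035184 − 0.128503)/15 = 0.028963

0.0290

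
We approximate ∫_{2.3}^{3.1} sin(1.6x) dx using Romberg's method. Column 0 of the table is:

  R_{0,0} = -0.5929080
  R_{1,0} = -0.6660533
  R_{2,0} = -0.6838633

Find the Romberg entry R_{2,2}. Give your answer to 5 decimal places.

-0.68976

Richardson extrapolation on the trapezoidal column (denominator 4−1=3):
R_{1,1} = -0.6660533 + (-0.6660533 − (-0.5929080))/3 = -0.6904351
R_{2,1} = (4·(-0.6838633) − (-0.6660533)) / 3 = -0.6898000
R_{2,2} = (16·(-0.6898000) − (-0.6904351)) / 15 = -0.6897577
(Column j=1 coincides with Simpson's rule on the same nodes.)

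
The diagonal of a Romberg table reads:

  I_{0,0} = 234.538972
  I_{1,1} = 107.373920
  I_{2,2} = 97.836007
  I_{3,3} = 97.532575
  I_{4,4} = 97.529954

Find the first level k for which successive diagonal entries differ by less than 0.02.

|I_{1,1} − I_{0,0}| = 127.165052 ≥ 0.02
|I_{2,2} − I_{1,1}| = 9.537913 ≥ 0.02
|I_{3,3} − I_{2,2}| = 0.303432 ≥ 0.02
|I_{4,4} − I_{3,3}| = 0.002621 < 0.02

k = 4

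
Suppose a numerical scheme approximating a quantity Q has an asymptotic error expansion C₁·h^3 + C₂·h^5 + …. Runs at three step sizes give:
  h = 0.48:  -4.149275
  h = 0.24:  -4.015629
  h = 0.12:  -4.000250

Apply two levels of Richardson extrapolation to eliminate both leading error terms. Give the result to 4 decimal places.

First eliminate the h^3 term (factor 2^3 = 8):
  B₁ = (8·(-4.015629) − (-4.149275))/7 = -3.996537
  B₂ = (8·(-4.000250) − (-4.015629))/7 = -3.998053
Then eliminate the h^5 term (factor 2^5 = 32):
  (32·(-3.998053) − (-3.996537))/31 = -3.998102

-3.9981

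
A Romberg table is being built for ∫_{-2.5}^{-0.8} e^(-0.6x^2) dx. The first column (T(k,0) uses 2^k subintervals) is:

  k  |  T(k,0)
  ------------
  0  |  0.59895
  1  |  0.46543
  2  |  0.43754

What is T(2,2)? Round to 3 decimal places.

T(1,1) = (4·0.46543 − 0.59895) / 3 = 0.42092
T(2,1) = (4·0.43754 − 0.46543) / 3 = 0.42824
T(2,2) = 0.42824 + (0.42824 − 0.42092)/15 = 0.42873
(Column j=1 coincides with Simpson's rule on the same nodes.)

0.429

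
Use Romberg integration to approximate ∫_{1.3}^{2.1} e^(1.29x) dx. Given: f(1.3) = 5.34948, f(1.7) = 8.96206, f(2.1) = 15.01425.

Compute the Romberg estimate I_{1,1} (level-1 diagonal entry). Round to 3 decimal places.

I_{0,0} (trapezoid, 1 panel, h=0.8000): 8.14549
I_{1,0} (trapezoid, 2 panels, h=0.4000): 7.65757
I_{1,1} = 7.65757 + (7.65757 − 8.14549)/3 = 7.49493

7.495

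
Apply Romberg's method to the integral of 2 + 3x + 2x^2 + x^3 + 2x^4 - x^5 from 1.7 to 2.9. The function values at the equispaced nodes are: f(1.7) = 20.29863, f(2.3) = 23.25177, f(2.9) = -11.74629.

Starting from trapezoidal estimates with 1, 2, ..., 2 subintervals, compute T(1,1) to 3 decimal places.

20.312

T(0,0) (trapezoid, 1 panel, h=1.2000): 5.13140
T(1,0) (trapezoid, 2 panels, h=0.6000): 16.51676
T(1,1) = 16.51676 + (16.51676 − 5.13140)/3 = 20.31188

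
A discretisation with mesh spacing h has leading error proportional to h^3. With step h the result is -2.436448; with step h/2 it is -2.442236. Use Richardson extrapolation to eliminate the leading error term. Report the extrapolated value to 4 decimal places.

-2.4431

Extrapolated value = (8·A(h/2) − A(h)) / (8 − 1)
= (8·(-2.442236) − (-2.436448)) / 7
= -17.101440 / 7 = -2.443063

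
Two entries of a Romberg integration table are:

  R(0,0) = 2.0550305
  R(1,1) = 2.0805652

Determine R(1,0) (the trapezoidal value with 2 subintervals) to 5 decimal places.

2.07418

From R(1,1) = (4·R(1,0) − R(0,0))/3, solve for R(1,0):
4·R(1,0) = 3·2.0805652 + 2.0550305 = 8.2967261
R(1,0) = 2.0741815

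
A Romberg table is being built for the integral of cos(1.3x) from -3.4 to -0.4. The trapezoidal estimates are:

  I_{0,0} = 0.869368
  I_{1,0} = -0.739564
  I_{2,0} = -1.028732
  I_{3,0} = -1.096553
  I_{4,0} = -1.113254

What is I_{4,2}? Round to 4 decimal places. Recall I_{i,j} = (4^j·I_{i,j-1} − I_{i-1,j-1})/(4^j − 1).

Richardson extrapolation on the trapezoidal column (denominator 4−1=3):
I_{3,1} = (4·(-1.096553) − (-1.028732)) / 3 = -1.119160
I_{4,1} = (4·(-1.113254) − (-1.096553)) / 3 = -1.118821
I_{4,2} = -1.118821 + (-1.118821 − (-1.119160))/15 = -1.118798
(Column j=1 coincides with Simpson's rule on the same nodes.)

-1.1188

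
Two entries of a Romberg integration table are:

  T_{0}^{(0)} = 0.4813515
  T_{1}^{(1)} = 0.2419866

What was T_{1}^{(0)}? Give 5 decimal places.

0.30183

From T_{1}^{(1)} = (4·T_{1}^{(0)} − T_{0}^{(0)})/3, solve for T_{1}^{(0)}:
4·T_{1}^{(0)} = 3·0.2419866 + 0.4813515 = 1.2073113
T_{1}^{(0)} = 0.3018278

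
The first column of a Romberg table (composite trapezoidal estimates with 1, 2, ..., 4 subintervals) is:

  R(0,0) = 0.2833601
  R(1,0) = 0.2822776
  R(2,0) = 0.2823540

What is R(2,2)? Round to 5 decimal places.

0.28241

Richardson extrapolation on the trapezoidal column (denominator 4−1=3):
R(1,1) = (4·0.2822776 − 0.2833601) / 3 = 0.2819168
R(2,1) = (4·0.2823540 − 0.2822776) / 3 = 0.2823795
R(2,2) = 0.2823795 + (0.2823795 − 0.2819168)/15 = 0.2824103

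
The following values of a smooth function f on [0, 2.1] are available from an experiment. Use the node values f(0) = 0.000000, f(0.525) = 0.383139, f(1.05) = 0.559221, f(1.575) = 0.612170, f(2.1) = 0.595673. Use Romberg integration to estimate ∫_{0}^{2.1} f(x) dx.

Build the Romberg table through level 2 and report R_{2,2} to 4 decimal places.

0.9970

R_{0,0} (trapezoid, 1 panel, h=2.1000): 0.625457
R_{1,0} (trapezoid, 2 panels, h=1.0500): 0.899910
R_{2,0} (trapezoid, 4 panels, h=0.5250): 0.972492
R_{1,1} = 0.899910 + (0.899910 − 0.625457)/3 = 0.991394
R_{2,1} = 0.972492 + (0.972492 − 0.899910)/3 = 0.996686
R_{2,2} = 0.996686 + (0.996686 − 0.991394)/15 = 0.997039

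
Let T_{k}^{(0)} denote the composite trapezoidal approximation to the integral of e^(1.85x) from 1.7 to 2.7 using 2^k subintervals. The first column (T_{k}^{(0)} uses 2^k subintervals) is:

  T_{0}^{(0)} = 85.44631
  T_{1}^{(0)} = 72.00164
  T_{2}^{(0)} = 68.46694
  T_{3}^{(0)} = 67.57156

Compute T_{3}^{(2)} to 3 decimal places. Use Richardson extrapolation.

Richardson extrapolation on the trapezoidal column (denominator 4−1=3):
T_{2}^{(1)} = 68.46694 + (68.46694 − 72.00164)/3 = 67.28871
T_{3}^{(1)} = (4·67.57156 − 68.46694) / 3 = 67.27310
T_{3}^{(2)} = 67.27310 + (67.27310 − 67.28871)/15 = 67.27206

67.272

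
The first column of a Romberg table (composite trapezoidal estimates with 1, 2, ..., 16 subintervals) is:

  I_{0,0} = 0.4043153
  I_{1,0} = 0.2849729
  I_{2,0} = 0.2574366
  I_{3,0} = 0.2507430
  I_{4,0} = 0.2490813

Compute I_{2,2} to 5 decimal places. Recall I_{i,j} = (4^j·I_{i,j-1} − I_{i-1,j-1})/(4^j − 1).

0.24846

I_{1,1} = (4·0.2849729 − 0.4043153) / 3 = 0.2451921
I_{2,1} = (4·0.2574366 − 0.2849729) / 3 = 0.2482578
I_{2,2} = 0.2482578 + (0.2482578 − 0.2451921)/15 = 0.2484622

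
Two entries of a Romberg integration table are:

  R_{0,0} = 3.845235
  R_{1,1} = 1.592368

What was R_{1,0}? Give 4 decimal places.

2.1556

From R_{1,1} = (4·R_{1,0} − R_{0,0})/3, solve for R_{1,0}:
4·R_{1,0} = 3·1.592368 + 3.845235 = 8.622339
R_{1,0} = 2.155585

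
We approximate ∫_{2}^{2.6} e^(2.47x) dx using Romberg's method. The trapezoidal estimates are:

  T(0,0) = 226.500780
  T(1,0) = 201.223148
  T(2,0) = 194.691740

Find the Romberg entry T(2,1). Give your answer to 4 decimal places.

192.5146

T(2,1) = 194.691740 + (194.691740 − 201.223148)/3 = 192.514604
(Column j=1 coincides with Simpson's rule on the same nodes.)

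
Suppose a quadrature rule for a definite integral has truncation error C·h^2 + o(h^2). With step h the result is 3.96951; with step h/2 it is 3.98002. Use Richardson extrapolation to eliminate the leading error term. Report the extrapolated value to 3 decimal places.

3.984

The leading error scales as h^2; refining by a factor of 2 reduces it by 2^2 = 4.
Extrapolated value = (4·A(h/2) − A(h)) / (4 − 1)
= (4·3.98002 − 3.96951) / 3
= 11.95057 / 3 = 3.98352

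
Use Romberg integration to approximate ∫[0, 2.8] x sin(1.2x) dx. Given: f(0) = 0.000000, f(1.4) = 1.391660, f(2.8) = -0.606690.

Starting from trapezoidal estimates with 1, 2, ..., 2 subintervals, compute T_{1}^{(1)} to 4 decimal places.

T_{0}^{(0)} (trapezoid, 1 panel, h=2.8000): -0.849366
T_{1}^{(0)} (trapezoid, 2 panels, h=1.4000): 1.523641
T_{1}^{(1)} = 1.523641 + (1.523641 − (-0.849366))/3 = 2.314643

2.3146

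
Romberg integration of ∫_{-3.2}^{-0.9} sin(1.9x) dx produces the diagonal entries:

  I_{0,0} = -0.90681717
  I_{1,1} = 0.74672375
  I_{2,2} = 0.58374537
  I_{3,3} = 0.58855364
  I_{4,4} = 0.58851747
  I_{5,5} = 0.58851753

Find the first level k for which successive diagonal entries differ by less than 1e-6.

k = 5

|I_{1,1} − I_{0,0}| = 1.65354092 ≥ 1e-6
|I_{2,2} − I_{1,1}| = 0.16297838 ≥ 1e-6
|I_{3,3} − I_{2,2}| = 0.00480827 ≥ 1e-6
|I_{4,4} − I_{3,3}| = 0.00003617 ≥ 1e-6
|I_{5,5} − I_{4,4}| = 0.00000006 < 1e-6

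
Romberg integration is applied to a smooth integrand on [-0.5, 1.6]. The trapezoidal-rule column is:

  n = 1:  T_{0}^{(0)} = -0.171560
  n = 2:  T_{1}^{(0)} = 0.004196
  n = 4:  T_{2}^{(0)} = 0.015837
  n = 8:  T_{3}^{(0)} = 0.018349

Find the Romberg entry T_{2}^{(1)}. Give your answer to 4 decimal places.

0.0197

T_{2}^{(1)} = 0.015837 + (0.015837 − 0.004196)/3 = 0.019717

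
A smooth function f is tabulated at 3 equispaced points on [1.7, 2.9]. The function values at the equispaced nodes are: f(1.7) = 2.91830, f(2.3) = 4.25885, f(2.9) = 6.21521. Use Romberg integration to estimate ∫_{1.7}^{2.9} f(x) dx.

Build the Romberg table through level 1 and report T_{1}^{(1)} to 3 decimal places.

5.234

T_{0}^{(0)} (trapezoid, 1 panel, h=1.2000): 5.48011
T_{1}^{(0)} (trapezoid, 2 panels, h=0.6000): 5.29536
T_{1}^{(1)} = 5.29536 + (5.29536 − 5.48011)/3 = 5.23378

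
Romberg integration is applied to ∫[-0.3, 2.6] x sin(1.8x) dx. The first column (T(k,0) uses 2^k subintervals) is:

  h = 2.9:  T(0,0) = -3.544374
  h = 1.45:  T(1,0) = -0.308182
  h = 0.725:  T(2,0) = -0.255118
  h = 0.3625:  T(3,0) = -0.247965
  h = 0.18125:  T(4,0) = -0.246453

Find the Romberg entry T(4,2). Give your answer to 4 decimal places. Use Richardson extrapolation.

-0.2460

Richardson extrapolation on the trapezoidal column (denominator 4−1=3):
T(3,1) = -0.247965 + (-0.247965 − (-0.255118))/3 = -0.245581
T(4,1) = (4·(-0.246453) − (-0.247965)) / 3 = -0.245949
T(4,2) = -0.245949 + (-0.245949 − (-0.245581))/15 = -0.245974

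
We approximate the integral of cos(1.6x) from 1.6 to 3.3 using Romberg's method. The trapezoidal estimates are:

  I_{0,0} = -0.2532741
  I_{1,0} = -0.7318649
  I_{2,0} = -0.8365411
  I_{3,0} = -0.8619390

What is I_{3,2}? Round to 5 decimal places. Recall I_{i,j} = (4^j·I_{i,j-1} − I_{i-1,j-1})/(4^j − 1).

-0.87034

I_{2,1} = (4·(-0.8365411) − (-0.7318649)) / 3 = -0.8714332
I_{3,1} = -0.8619390 + (-0.8619390 − (-0.8365411))/3 = -0.8704050
I_{3,2} = -0.8704050 + (-0.8704050 − (-0.8714332))/15 = -0.8703365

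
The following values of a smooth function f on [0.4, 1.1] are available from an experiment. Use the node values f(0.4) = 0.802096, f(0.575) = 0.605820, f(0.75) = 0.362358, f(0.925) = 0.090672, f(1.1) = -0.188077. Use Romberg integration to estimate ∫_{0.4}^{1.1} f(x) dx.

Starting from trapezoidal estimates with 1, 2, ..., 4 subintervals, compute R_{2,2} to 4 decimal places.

0.2406

R_{0,0} (trapezoid, 1 panel, h=0.7000): 0.214907
R_{1,0} (trapezoid, 2 panels, h=0.3500): 0.234279
R_{2,0} (trapezoid, 4 panels, h=0.1750): 0.239025
R_{1,1} = 0.234279 + (0.234279 − 0.214907)/3 = 0.240736
R_{2,1} = 0.239025 + (0.239025 − 0.234279)/3 = 0.240607
R_{2,2} = 0.240607 + (0.240607 − 0.240736)/15 = 0.240598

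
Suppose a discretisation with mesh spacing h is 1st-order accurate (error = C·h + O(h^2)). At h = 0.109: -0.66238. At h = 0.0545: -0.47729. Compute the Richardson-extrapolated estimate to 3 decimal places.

-0.292

The leading error scales as h; refining by a factor of 2 reduces it by 2^1 = 2.
Extrapolated value = (2·A(h/2) − A(h)) / (2 − 1)
= (2·(-0.47729) − (-0.66238)) / 1
= -0.29220 / 1 = -0.29220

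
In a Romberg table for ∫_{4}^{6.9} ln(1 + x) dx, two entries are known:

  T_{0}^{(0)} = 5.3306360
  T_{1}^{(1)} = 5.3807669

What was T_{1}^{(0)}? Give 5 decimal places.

5.36823

From T_{1}^{(1)} = (4·T_{1}^{(0)} − T_{0}^{(0)})/3, solve for T_{1}^{(0)}:
4·T_{1}^{(0)} = 3·5.3807669 + 5.3306360 = 21.4729367
T_{1}^{(0)} = 5.3682342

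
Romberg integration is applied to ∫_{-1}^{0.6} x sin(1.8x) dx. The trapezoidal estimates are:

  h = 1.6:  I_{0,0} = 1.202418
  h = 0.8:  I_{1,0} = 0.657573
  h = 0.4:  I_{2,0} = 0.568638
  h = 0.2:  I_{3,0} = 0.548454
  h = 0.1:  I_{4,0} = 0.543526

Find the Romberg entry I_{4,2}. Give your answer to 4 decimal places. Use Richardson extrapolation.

0.5419

Richardson extrapolation on the trapezoidal column (denominator 4−1=3):
I_{3,1} = (4·0.548454 − 0.568638) / 3 = 0.541726
I_{4,1} = (4·0.543526 − 0.548454) / 3 = 0.541883
I_{4,2} = (16·0.541883 − 0.541726) / 15 = 0.541893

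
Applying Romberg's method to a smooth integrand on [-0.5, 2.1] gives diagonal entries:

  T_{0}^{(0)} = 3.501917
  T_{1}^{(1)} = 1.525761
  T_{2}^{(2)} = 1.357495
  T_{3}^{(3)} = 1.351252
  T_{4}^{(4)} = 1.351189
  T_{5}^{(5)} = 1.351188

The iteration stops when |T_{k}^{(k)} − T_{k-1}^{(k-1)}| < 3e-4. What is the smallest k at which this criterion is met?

k = 4

|T_{1}^{(1)} − T_{0}^{(0)}| = 1.976156 ≥ 3e-4
|T_{2}^{(2)} − T_{1}^{(1)}| = 0.168266 ≥ 3e-4
|T_{3}^{(3)} − T_{2}^{(2)}| = 0.006243 ≥ 3e-4
|T_{4}^{(4)} − T_{3}^{(3)}| = 0.000063 < 3e-4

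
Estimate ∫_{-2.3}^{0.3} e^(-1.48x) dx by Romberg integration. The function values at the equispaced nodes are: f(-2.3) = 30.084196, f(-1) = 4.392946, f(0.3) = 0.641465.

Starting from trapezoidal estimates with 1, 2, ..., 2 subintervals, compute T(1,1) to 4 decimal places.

T(0,0) (trapezoid, 1 panel, h=2.6000): 39.943359
T(1,0) (trapezoid, 2 panels, h=1.3000): 25.682509
T(1,1) = 25.682509 + (25.682509 − 39.943359)/3 = 20.928892

20.9289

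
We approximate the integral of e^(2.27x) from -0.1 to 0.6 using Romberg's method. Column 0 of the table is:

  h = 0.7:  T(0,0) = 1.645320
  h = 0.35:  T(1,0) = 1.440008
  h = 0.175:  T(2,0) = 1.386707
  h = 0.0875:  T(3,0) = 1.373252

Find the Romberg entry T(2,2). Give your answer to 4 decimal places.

1.3688

T(1,1) = 1.440008 + (1.440008 − 1.645320)/3 = 1.371571
T(2,1) = 1.386707 + (1.386707 − 1.440008)/3 = 1.368940
T(2,2) = (16·1.368940 − 1.371571) / 15 = 1.368765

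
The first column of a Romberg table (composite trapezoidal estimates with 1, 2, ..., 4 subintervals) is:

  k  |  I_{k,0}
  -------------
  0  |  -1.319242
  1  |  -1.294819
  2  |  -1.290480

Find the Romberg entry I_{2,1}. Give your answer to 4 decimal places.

Richardson extrapolation on the trapezoidal column (denominator 4−1=3):
I_{2,1} = (4·(-1.290480) − (-1.294819)) / 3 = -1.289034

-1.2890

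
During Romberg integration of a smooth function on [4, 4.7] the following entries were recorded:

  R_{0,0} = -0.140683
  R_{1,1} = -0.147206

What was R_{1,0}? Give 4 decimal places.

From R_{1,1} = (4·R_{1,0} − R_{0,0})/3, solve for R_{1,0}:
4·R_{1,0} = 3·(-0.147206) + (-0.140683) = -0.582301
R_{1,0} = -0.145575

-0.1456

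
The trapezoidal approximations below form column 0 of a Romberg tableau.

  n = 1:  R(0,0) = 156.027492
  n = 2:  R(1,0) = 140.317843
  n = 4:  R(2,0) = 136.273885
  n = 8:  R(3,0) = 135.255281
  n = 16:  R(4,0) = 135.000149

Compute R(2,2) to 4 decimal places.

Richardson extrapolation on the trapezoidal column (denominator 4−1=3):
R(1,1) = 140.317843 + (140.317843 − 156.027492)/3 = 135.081293
R(2,1) = 136.273885 + (136.273885 − 140.317843)/3 = 134.925899
R(2,2) = 134.925899 + (134.925899 − 135.081293)/15 = 134.915539

134.9155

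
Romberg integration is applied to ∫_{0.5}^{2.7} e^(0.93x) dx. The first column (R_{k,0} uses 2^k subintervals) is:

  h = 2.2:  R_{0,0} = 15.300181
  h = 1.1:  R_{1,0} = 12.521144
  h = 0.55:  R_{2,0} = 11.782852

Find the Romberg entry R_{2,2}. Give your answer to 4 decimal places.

11.5329

Richardson extrapolation on the trapezoidal column (denominator 4−1=3):
R_{1,1} = 12.521144 + (12.521144 − 15.300181)/3 = 11.594798
R_{2,1} = (4·11.782852 − 12.521144) / 3 = 11.536755
R_{2,2} = 11.536755 + (11.536755 − 11.594798)/15 = 11.532885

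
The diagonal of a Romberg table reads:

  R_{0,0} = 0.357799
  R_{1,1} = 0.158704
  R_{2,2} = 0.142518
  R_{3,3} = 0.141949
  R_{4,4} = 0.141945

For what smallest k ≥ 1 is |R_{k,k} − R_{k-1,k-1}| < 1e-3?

k = 3

|R_{1,1} − R_{0,0}| = 0.199095 ≥ 1e-3
|R_{2,2} − R_{1,1}| = 0.016186 ≥ 1e-3
|R_{3,3} − R_{2,2}| = 0.000569 < 1e-3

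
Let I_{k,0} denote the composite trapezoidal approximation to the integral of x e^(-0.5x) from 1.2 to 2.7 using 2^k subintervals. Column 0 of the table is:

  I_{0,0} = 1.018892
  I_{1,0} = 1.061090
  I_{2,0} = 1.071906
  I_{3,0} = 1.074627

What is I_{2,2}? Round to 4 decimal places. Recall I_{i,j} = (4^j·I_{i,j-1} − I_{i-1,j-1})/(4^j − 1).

1.0755

Richardson extrapolation on the trapezoidal column (denominator 4−1=3):
I_{1,1} = 1.061090 + (1.061090 − 1.018892)/3 = 1.075156
I_{2,1} = (4·1.071906 − 1.061090) / 3 = 1.075511
I_{2,2} = (16·1.075511 − 1.075156) / 15 = 1.075535
(Column j=1 coincides with Simpson's rule on the same nodes.)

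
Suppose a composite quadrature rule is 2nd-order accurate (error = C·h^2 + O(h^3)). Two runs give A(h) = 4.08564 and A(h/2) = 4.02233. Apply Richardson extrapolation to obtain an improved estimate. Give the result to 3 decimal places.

The leading error scales as h^2; refining by a factor of 2 reduces it by 2^2 = 4.
Extrapolated value = (4·A(h/2) − A(h)) / (4 − 1)
= (4·4.02233 − 4.08564) / 3
= 12.00368 / 3 = 4.00123

4.001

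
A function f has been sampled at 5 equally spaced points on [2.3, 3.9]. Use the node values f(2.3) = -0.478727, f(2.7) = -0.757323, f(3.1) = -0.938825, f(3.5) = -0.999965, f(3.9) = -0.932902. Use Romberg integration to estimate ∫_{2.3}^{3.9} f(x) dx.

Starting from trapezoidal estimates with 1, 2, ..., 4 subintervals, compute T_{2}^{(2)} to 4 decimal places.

T_{0}^{(0)} (trapezoid, 1 panel, h=1.6000): -1.129303
T_{1}^{(0)} (trapezoid, 2 panels, h=0.8000): -1.315712
T_{2}^{(0)} (trapezoid, 4 panels, h=0.4000): -1.360771
T_{1}^{(1)} = -1.315712 + (-1.315712 − (-1.129303))/3 = -1.377848
T_{2}^{(1)} = -1.360771 + (-1.360771 − (-1.315712))/3 = -1.375791
T_{2}^{(2)} = -1.375791 + (-1.375791 − (-1.377848))/15 = -1.375654

-1.3757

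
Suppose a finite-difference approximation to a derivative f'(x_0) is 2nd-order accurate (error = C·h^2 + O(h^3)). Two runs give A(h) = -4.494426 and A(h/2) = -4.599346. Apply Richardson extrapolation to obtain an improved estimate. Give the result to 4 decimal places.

The leading error scales as h^2; refining by a factor of 2 reduces it by 2^2 = 4.
Extrapolated value = (4·A(h/2) − A(h)) / (4 − 1)
= (4·(-4.599346) − (-4.494426)) / 3
= -13.902958 / 3 = -4.634319

-4.6343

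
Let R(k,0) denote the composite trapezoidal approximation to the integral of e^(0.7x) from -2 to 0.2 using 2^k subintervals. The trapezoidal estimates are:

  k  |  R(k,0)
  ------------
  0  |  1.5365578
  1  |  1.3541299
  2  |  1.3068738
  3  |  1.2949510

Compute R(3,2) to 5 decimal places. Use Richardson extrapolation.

1.29097

R(2,1) = 1.3068738 + (1.3068738 − 1.3541299)/3 = 1.2911218
R(3,1) = (4·1.2949510 − 1.3068738) / 3 = 1.2909767
R(3,2) = (16·1.2909767 − 1.2911218) / 15 = 1.2909670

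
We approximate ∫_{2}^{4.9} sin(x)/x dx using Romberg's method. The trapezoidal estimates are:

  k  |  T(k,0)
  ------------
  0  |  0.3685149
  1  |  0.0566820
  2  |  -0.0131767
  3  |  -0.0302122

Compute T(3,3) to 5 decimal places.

-0.03585

T(1,1) = 0.0566820 + (0.0566820 − 0.3685149)/3 = -0.0472623
T(2,1) = -0.0131767 + (-0.0131767 − 0.0566820)/3 = -0.0364629
T(3,1) = -0.0302122 + (-0.0302122 − (-0.0131767))/3 = -0.0358907
T(2,2) = -0.0364629 + (-0.0364629 − (-0.0472623))/15 = -0.0357429
T(3,2) = -0.0358907 + (-0.0358907 − (-0.0364629))/15 = -0.0358526
T(3,3) = (64·(-0.0358526) − (-0.0357429)) / 63 = -0.0358543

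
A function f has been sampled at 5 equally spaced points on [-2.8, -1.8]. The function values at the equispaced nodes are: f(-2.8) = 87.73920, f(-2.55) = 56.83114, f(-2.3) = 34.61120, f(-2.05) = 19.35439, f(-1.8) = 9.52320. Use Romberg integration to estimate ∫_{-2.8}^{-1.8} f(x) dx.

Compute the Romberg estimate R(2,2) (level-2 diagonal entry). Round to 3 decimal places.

39.268

R(0,0) (trapezoid, 1 panel, h=1.0000): 48.63120
R(1,0) (trapezoid, 2 panels, h=0.5000): 41.62120
R(2,0) (trapezoid, 4 panels, h=0.2500): 39.85698
R(1,1) = 41.62120 + (41.62120 − 48.63120)/3 = 39.28453
R(2,1) = 39.85698 + (39.85698 − 41.62120)/3 = 39.26891
R(2,2) = 39.26891 + (39.26891 − 39.28453)/15 = 39.26787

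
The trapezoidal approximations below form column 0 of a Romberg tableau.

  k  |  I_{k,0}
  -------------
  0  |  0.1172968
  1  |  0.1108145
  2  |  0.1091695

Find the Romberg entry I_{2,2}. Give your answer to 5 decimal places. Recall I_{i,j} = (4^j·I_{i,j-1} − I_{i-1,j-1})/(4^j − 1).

0.10862

Richardson extrapolation on the trapezoidal column (denominator 4−1=3):
I_{1,1} = (4·0.1108145 − 0.1172968) / 3 = 0.1086537
I_{2,1} = (4·0.1091695 − 0.1108145) / 3 = 0.1086212
I_{2,2} = 0.1086212 + (0.1086212 − 0.1086537)/15 = 0.1086190
(Column j=1 coincides with Simpson's rule on the same nodes.)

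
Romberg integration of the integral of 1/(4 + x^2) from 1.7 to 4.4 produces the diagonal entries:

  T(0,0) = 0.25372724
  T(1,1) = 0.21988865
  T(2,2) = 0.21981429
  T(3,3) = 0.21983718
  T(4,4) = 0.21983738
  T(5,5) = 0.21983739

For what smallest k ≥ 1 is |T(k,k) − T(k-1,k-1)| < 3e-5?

|T(1,1) − T(0,0)| = 0.03383859 ≥ 3e-5
|T(2,2) − T(1,1)| = 0.00007436 ≥ 3e-5
|T(3,3) − T(2,2)| = 0.00002289 < 3e-5

k = 3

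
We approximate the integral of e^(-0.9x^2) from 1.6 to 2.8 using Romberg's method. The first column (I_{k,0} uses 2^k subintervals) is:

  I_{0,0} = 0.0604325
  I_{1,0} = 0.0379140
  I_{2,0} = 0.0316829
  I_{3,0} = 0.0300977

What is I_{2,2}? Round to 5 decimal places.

0.02955

I_{1,1} = 0.0379140 + (0.0379140 − 0.0604325)/3 = 0.0304078
I_{2,1} = (4·0.0316829 − 0.0379140) / 3 = 0.0296059
I_{2,2} = (16·0.0296059 − 0.0304078) / 15 = 0.0295524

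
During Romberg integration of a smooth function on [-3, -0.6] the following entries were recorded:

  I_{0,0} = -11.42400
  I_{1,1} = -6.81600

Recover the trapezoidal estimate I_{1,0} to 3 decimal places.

-7.968

From I_{1,1} = (4·I_{1,0} − I_{0,0})/3, solve for I_{1,0}:
4·I_{1,0} = 3·(-6.81600) + (-11.42400) = -31.87200
I_{1,0} = -7.96800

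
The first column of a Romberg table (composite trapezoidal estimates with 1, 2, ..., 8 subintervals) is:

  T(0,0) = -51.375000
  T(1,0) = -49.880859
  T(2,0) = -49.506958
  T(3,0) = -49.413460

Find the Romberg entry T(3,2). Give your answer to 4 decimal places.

-49.3823

T(2,1) = -49.506958 + (-49.506958 − (-49.880859))/3 = -49.382324
T(3,1) = (4·(-49.413460) − (-49.506958)) / 3 = -49.382294
T(3,2) = -49.382294 + (-49.382294 − (-49.382324))/15 = -49.382292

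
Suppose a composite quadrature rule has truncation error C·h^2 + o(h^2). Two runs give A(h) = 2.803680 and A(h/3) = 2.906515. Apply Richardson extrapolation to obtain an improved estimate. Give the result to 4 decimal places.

The leading error scales as h^2; refining by a factor of 3 reduces it by 3^2 = 9.
Extrapolated value = (9·A(h/3) − A(h)) / (9 − 1)
= (9·2.906515 − 2.803680) / 8
= 23.354955 / 8 = 2.919369

2.9194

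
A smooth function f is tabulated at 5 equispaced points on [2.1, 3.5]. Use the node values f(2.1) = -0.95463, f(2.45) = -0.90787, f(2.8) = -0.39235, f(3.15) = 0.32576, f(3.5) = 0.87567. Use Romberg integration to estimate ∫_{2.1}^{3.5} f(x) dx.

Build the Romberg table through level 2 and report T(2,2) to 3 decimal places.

-0.372

T(0,0) (trapezoid, 1 panel, h=1.4000): -0.05527
T(1,0) (trapezoid, 2 panels, h=0.7000): -0.30228
T(2,0) (trapezoid, 4 panels, h=0.3500): -0.35488
T(1,1) = -0.30228 + (-0.30228 − (-0.05527))/3 = -0.38462
T(2,1) = -0.35488 + (-0.35488 − (-0.30228))/3 = -0.37241
T(2,2) = -0.37241 + (-0.37241 − (-0.38462))/15 = -0.37160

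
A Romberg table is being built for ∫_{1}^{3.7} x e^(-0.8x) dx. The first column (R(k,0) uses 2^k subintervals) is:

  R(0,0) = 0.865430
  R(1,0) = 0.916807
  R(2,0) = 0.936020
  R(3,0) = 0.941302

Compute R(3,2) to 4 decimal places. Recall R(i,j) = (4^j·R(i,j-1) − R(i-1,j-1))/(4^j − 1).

Richardson extrapolation on the trapezoidal column (denominator 4−1=3):
R(2,1) = 0.936020 + (0.936020 − 0.916807)/3 = 0.942424
R(3,1) = 0.941302 + (0.941302 − 0.936020)/3 = 0.943063
R(3,2) = 0.943063 + (0.943063 − 0.942424)/15 = 0.943106

0.9431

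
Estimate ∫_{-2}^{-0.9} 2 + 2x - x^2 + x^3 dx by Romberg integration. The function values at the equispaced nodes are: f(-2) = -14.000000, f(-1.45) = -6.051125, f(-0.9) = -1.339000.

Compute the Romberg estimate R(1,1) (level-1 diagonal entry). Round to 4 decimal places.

-7.2496

R(0,0) (trapezoid, 1 panel, h=1.1000): -8.436450
R(1,0) (trapezoid, 2 panels, h=0.5500): -7.546344
R(1,1) = -7.546344 + (-7.546344 − (-8.436450))/3 = -7.249642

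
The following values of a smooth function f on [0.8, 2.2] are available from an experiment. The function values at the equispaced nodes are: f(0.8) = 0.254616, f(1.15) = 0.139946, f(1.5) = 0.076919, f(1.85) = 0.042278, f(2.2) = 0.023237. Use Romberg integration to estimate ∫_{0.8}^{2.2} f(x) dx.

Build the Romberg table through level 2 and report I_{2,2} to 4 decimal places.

0.1353

I_{0,0} (trapezoid, 1 panel, h=1.4000): 0.194497
I_{1,0} (trapezoid, 2 panels, h=0.7000): 0.151092
I_{2,0} (trapezoid, 4 panels, h=0.3500): 0.139324
I_{1,1} = 0.151092 + (0.151092 − 0.194497)/3 = 0.136624
I_{2,1} = 0.139324 + (0.139324 − 0.151092)/3 = 0.135401
I_{2,2} = 0.135401 + (0.135401 − 0.136624)/15 = 0.135319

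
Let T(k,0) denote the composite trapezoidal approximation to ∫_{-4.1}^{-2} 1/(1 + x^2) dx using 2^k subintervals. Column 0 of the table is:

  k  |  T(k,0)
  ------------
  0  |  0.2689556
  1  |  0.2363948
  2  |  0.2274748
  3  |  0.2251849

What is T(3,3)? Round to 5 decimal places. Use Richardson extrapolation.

T(1,1) = (4·0.2363948 − 0.2689556) / 3 = 0.2255412
T(2,1) = (4·0.2274748 − 0.2363948) / 3 = 0.2245015
T(3,1) = (4·0.2251849 − 0.2274748) / 3 = 0.2244216
T(2,2) = 0.2245015 + (0.2245015 − 0.2255412)/15 = 0.2244322
T(3,2) = (16·0.2244216 − 0.2245015) / 15 = 0.2244163
T(3,3) = 0.2244163 + (0.2244163 − 0.2244322)/63 = 0.2244160
(Column j=1 coincides with Simpson's rule on the same nodes.)

0.22442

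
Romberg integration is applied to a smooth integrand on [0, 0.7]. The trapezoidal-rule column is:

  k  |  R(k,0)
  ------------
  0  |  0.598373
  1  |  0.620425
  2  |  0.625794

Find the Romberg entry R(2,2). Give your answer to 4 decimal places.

Richardson extrapolation on the trapezoidal column (denominator 4−1=3):
R(1,1) = (4·0.620425 − 0.598373) / 3 = 0.627776
R(2,1) = (4·0.625794 − 0.620425) / 3 = 0.627584
R(2,2) = 0.627584 + (0.627584 − 0.627776)/15 = 0.627571
(Column j=1 coincides with Simpson's rule on the same nodes.)

0.6276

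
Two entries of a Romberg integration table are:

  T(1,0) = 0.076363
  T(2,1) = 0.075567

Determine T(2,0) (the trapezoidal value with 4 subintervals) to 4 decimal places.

0.0758

From T(2,1) = (4·T(2,0) − T(1,0))/3, solve for T(2,0):
4·T(2,0) = 3·0.075567 + 0.076363 = 0.303064
T(2,0) = 0.075766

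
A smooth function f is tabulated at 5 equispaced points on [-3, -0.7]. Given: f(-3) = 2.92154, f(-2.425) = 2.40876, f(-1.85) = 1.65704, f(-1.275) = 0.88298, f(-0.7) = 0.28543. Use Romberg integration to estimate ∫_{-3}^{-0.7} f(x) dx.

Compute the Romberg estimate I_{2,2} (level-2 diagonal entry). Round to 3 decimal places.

I_{0,0} (trapezoid, 1 panel, h=2.3000): 3.68802
I_{1,0} (trapezoid, 2 panels, h=1.1500): 3.74960
I_{2,0} (trapezoid, 4 panels, h=0.5750): 3.76755
I_{1,1} = 3.74960 + (3.74960 − 3.68802)/3 = 3.77013
I_{2,1} = 3.76755 + (3.76755 − 3.74960)/3 = 3.77353
I_{2,2} = 3.77353 + (3.77353 − 3.77013)/15 = 3.77376

3.774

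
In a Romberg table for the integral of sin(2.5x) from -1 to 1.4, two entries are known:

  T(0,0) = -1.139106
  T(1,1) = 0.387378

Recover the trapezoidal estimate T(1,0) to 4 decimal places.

From T(1,1) = (4·T(1,0) − T(0,0))/3, solve for T(1,0):
4·T(1,0) = 3·0.387378 + (-1.139106) = 0.023028
T(1,0) = 0.005757

0.0058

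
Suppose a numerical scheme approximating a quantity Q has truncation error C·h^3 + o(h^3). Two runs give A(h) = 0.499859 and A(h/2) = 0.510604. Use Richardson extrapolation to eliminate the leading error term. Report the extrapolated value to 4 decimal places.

Extrapolated value = (8·A(h/2) − A(h)) / (8 − 1)
= (8·0.510604 − 0.499859) / 7
= 3.584973 / 7 = 0.512139

0.5121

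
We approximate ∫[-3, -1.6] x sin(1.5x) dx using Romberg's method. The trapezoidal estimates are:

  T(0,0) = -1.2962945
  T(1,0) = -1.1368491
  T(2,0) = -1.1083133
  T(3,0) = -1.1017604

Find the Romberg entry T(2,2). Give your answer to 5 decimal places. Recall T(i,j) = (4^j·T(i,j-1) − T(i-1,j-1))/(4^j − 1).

Richardson extrapolation on the trapezoidal column (denominator 4−1=3):
T(1,1) = -1.1368491 + (-1.1368491 − (-1.2962945))/3 = -1.0837006
T(2,1) = (4·(-1.1083133) − (-1.1368491)) / 3 = -1.0988014
T(2,2) = -1.0988014 + (-1.0988014 − (-1.0837006))/15 = -1.0998081

-1.09981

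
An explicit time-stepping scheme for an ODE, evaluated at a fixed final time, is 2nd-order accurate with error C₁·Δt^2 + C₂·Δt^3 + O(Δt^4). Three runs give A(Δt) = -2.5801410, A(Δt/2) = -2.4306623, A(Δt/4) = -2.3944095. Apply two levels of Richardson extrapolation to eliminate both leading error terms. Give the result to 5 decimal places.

-2.38254

First eliminate the Δt^2 term (factor 2^2 = 4):
  B₁ = (4·(-2.4306623) − (-2.5801410))/3 = -2.3808361
  B₂ = (4·(-2.3944095) − (-2.4306623))/3 = -2.3823252
Then eliminate the Δt^3 term (factor 2^3 = 8):
  (8·(-2.3823252) − (-2.3808361))/7 = -2.3825379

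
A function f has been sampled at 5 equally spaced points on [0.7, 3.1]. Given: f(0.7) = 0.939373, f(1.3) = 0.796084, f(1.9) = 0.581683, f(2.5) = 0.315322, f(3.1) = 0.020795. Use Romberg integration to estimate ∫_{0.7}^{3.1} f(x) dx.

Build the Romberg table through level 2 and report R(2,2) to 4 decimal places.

R(0,0) (trapezoid, 1 panel, h=2.4000): 1.152202
R(1,0) (trapezoid, 2 panels, h=1.2000): 1.274120
R(2,0) (trapezoid, 4 panels, h=0.6000): 1.303904
R(1,1) = 1.274120 + (1.274120 − 1.152202)/3 = 1.314759
R(2,1) = 1.303904 + (1.303904 − 1.274120)/3 = 1.313832
R(2,2) = 1.313832 + (1.313832 − 1.314759)/15 = 1.313770

1.3138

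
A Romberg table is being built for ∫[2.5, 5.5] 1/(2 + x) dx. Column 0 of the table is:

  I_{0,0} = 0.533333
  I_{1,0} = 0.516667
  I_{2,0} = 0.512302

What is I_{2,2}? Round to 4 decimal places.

0.5108

Richardson extrapolation on the trapezoidal column (denominator 4−1=3):
I_{1,1} = 0.516667 + (0.516667 − 0.533333)/3 = 0.511112
I_{2,1} = 0.512302 + (0.512302 − 0.516667)/3 = 0.510847
I_{2,2} = (16·0.510847 − 0.511112) / 15 = 0.510829
(Column j=1 coincides with Simpson's rule on the same nodes.)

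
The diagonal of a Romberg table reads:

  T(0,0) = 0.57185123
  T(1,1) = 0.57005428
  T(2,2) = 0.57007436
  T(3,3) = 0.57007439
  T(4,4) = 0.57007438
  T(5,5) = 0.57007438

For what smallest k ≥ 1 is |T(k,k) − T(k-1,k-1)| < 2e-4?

|T(1,1) − T(0,0)| = 0.00179695 ≥ 2e-4
|T(2,2) − T(1,1)| = 0.00002008 < 2e-4

k = 2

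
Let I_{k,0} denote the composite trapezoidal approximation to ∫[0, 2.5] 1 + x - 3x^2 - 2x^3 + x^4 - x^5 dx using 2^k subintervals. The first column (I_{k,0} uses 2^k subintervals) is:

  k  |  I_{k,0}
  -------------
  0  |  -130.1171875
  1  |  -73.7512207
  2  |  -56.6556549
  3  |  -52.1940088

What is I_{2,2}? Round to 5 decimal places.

-50.69010

Richardson extrapolation on the trapezoidal column (denominator 4−1=3):
I_{1,1} = (4·(-73.7512207) − (-130.1171875)) / 3 = -54.9625651
I_{2,1} = (4·(-56.6556549) − (-73.7512207)) / 3 = -50.9571330
I_{2,2} = (16·(-50.9571330) − (-54.9625651)) / 15 = -50.6901042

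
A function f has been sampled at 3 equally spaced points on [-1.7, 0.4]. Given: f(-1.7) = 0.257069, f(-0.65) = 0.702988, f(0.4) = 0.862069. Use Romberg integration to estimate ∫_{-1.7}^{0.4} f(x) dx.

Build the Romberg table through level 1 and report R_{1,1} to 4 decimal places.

R_{0,0} (trapezoid, 1 panel, h=2.1000): 1.175095
R_{1,0} (trapezoid, 2 panels, h=1.0500): 1.325685
R_{1,1} = 1.325685 + (1.325685 − 1.175095)/3 = 1.375882

1.3759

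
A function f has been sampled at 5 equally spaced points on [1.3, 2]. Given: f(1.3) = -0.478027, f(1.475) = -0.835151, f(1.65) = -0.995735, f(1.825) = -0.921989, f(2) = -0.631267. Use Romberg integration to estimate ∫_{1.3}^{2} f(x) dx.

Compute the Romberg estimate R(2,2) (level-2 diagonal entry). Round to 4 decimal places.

R(0,0) (trapezoid, 1 panel, h=0.7000): -0.388253
R(1,0) (trapezoid, 2 panels, h=0.3500): -0.542634
R(2,0) (trapezoid, 4 panels, h=0.1750): -0.578816
R(1,1) = -0.542634 + (-0.542634 − (-0.388253))/3 = -0.594094
R(2,1) = -0.578816 + (-0.578816 − (-0.542634))/3 = -0.590877
R(2,2) = -0.590877 + (-0.590877 − (-0.594094))/15 = -0.590663

-0.5907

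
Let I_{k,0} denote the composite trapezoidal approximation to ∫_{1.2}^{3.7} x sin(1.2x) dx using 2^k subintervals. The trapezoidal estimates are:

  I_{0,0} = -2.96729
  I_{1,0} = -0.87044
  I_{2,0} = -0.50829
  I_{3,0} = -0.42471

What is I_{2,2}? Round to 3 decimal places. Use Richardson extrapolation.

-0.402

I_{1,1} = (4·(-0.87044) − (-2.96729)) / 3 = -0.17149
I_{2,1} = -0.50829 + (-0.50829 − (-0.87044))/3 = -0.38757
I_{2,2} = (16·(-0.38757) − (-0.17149)) / 15 = -0.40198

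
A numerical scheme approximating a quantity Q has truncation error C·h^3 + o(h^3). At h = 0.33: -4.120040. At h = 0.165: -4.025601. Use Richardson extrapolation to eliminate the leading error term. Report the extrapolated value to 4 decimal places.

The leading error scales as h^3; refining by a factor of 2 reduces it by 2^3 = 8.
Extrapolated value = (8·A(h/2) − A(h)) / (8 − 1)
= (8·(-4.025601) − (-4.120040)) / 7
= -28.084768 / 7 = -4.012110

-4.0121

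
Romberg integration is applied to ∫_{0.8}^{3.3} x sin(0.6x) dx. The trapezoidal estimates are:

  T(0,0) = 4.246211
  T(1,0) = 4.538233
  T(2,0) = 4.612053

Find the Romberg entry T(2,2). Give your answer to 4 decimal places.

4.6367

T(1,1) = 4.538233 + (4.538233 − 4.246211)/3 = 4.635574
T(2,1) = (4·4.612053 − 4.538233) / 3 = 4.636660
T(2,2) = (16·4.636660 − 4.635574) / 15 = 4.636732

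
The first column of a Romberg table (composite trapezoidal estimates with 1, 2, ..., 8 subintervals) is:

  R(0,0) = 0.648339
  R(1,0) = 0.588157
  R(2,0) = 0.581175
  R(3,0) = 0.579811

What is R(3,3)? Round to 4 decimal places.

Richardson extrapolation on the trapezoidal column (denominator 4−1=3):
R(1,1) = (4·0.588157 − 0.648339) / 3 = 0.568096
R(2,1) = 0.581175 + (0.581175 − 0.588157)/3 = 0.578848
R(3,1) = (4·0.579811 − 0.581175) / 3 = 0.579356
R(2,2) = (16·0.578848 − 0.568096) / 15 = 0.579565
R(3,2) = 0.579356 + (0.579356 − 0.578848)/15 = 0.579390
R(3,3) = (64·0.579390 − 0.579565) / 63 = 0.579387
(Column j=1 coincides with Simpson's rule on the same nodes.)

0.5794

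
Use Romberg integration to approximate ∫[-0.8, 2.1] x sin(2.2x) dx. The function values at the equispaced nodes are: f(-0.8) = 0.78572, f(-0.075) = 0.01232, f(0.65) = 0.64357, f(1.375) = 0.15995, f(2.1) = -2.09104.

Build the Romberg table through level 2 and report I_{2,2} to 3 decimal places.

I_{0,0} (trapezoid, 1 panel, h=2.9000): -1.89271
I_{1,0} (trapezoid, 2 panels, h=1.4500): -0.01318
I_{2,0} (trapezoid, 4 panels, h=0.7250): 0.11831
I_{1,1} = -0.01318 + (-0.01318 − (-1.89271))/3 = 0.61333
I_{2,1} = 0.11831 + (0.11831 − (-0.01318))/3 = 0.16214
I_{2,2} = 0.16214 + (0.16214 − 0.61333)/15 = 0.13206

0.132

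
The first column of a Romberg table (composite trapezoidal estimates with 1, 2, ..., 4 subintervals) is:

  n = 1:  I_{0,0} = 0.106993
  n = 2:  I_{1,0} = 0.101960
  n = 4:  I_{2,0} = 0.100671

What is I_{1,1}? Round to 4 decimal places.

Richardson extrapolation on the trapezoidal column (denominator 4−1=3):
I_{1,1} = 0.101960 + (0.101960 − 0.106993)/3 = 0.100282

0.1003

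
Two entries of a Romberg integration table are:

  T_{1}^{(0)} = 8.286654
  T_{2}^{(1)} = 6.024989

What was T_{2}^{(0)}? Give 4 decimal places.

6.5904

From T_{2}^{(1)} = (4·T_{2}^{(0)} − T_{1}^{(0)})/3, solve for T_{2}^{(0)}:
4·T_{2}^{(0)} = 3·6.024989 + 8.286654 = 26.361621
T_{2}^{(0)} = 6.590405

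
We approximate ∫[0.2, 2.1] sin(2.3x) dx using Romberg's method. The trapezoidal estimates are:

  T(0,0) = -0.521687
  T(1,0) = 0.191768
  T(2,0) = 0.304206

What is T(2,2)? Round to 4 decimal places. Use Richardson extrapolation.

0.3358

T(1,1) = 0.191768 + (0.191768 − (-0.521687))/3 = 0.429586
T(2,1) = (4·0.304206 − 0.191768) / 3 = 0.341685
T(2,2) = 0.341685 + (0.341685 − 0.429586)/15 = 0.335825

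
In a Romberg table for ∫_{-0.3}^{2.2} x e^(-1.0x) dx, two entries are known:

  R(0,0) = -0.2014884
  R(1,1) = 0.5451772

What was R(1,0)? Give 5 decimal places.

From R(1,1) = (4·R(1,0) − R(0,0))/3, solve for R(1,0):
4·R(1,0) = 3·0.5451772 + (-0.2014884) = 1.4340432
R(1,0) = 0.3585108

0.35851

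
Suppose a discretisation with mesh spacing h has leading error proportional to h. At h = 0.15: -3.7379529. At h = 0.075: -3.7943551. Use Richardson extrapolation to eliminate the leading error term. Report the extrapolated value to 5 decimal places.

-3.85076

The leading error scales as h; refining by a factor of 2 reduces it by 2^1 = 2.
Extrapolated value = (2·A(h/2) − A(h)) / (2 − 1)
= (2·(-3.7943551) − (-3.7379529)) / 1
= -3.8507573 / 1 = -3.8507573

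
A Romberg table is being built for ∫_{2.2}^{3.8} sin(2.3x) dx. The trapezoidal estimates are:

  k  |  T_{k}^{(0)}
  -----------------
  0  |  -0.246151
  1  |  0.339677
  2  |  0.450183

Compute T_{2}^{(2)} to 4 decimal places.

0.4838

T_{1}^{(1)} = 0.339677 + (0.339677 − (-0.246151))/3 = 0.534953
T_{2}^{(1)} = (4·0.450183 − 0.339677) / 3 = 0.487018
T_{2}^{(2)} = 0.487018 + (0.487018 − 0.534953)/15 = 0.483822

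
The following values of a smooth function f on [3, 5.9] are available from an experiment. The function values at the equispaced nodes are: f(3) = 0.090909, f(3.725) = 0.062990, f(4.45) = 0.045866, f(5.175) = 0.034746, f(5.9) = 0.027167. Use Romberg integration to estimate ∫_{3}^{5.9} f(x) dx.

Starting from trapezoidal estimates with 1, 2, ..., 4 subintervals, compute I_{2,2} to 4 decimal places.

I_{0,0} (trapezoid, 1 panel, h=2.9000): 0.171210
I_{1,0} (trapezoid, 2 panels, h=1.4500): 0.152111
I_{2,0} (trapezoid, 4 panels, h=0.7250): 0.146914
I_{1,1} = 0.152111 + (0.152111 − 0.171210)/3 = 0.145745
I_{2,1} = 0.146914 + (0.146914 − 0.152111)/3 = 0.145182
I_{2,2} = 0.145182 + (0.145182 − 0.145745)/15 = 0.145144

0.1451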